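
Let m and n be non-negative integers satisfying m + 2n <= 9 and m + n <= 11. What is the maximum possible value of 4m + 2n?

36

(m,n)=(9,0): 1·9+2·0=9≤9, 1·9+1·0=9≤11, objective 36.
(m,n)=(8,0): 1·8+2·0=8≤9, 1·8+1·0=8≤11, objective 32.
No feasible integer point exceeds 36.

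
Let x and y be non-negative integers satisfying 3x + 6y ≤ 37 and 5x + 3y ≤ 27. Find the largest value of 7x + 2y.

35

Relaxing integrality, the LP optimum is 37.80 at (x,y) = (5.4, 0), which is not an integer point.
(x,y)=(5,0): 3·5+6·0=15≤37, 5·5+3·0=25≤27, objective 35.
(x,y)=(4,1): 3·4+6·1=18≤37, 5·4+3·1=23≤27, objective 30.
(x,y)=(4,0): 3·4+6·0=12≤37, 5·4+3·0=20≤27, objective 28.
The best lattice point is (5,0), giving 35.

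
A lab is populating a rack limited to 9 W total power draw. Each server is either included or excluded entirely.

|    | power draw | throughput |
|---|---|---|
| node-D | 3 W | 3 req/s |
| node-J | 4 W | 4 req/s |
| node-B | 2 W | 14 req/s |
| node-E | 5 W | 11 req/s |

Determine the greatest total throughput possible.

25

node-D + node-J + node-B: power draw 3 + 4 + 2 = 9 ≤ 9, throughput 3 + 4 + 14 = 21.
node-B + node-E: power draw 2 + 5 = 7 ≤ 9, throughput 14 + 11 = 25.
Best is node-B and node-E with total throughput 25.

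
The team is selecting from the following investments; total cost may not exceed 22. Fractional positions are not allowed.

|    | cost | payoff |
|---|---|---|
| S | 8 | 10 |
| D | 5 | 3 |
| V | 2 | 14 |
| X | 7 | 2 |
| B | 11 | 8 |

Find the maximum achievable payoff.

32

This is a 0-1 knapsack instance.
Allowing fractional choices, the relaxed optimum would be about 32.6, but investments are indivisible.
S + V + B: cost 8 + 2 + 11 = 21 ≤ 22, payoff 10 + 14 + 8 = 32.
S + D + V: cost 8 + 5 + 2 = 15 ≤ 22, payoff 10 + 3 + 14 = 27.
S + D + V + X: cost 8 + 5 + 2 + 7 = 22 ≤ 22, payoff 10 + 3 + 14 + 2 = 29.
Best is S, V, and B with total payoff 32.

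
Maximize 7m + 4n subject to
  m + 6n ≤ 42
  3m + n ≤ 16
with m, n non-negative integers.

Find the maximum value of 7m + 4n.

45

Relaxing integrality, the LP optimum is 48.12 at (m,n) = (3.18, 6.47), which is not an integer point.
(m,n)=(3,6): 1·3+6·6=39≤42, 3·3+1·6=15≤16, objective 45.
(m,n)=(3,5): 1·3+6·5=33≤42, 3·3+1·5=14≤16, objective 41.
(m,n)=(2,6): 1·2+6·6=38≤42, 3·2+1·6=12≤16, objective 38.
Maximum is 45 at (m,n)=(3,6).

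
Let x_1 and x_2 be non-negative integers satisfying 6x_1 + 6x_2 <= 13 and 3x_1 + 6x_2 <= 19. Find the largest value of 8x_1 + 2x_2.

(x_1,x_2)=(2,0): 6·2+6·0=12≤13, 3·2+6·0=6≤19, objective 16.
(x_1,x_2)=(1,1): 6·1+6·1=12≤13, 3·1+6·1=9≤19, objective 10.
Maximum is 16 at (x_1,x_2)=(2,0).

16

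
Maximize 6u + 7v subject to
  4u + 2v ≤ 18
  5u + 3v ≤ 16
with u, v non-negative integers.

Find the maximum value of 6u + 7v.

(u,v)=(0,5) is feasible, giving 35.
(u,v)=(0,4) is feasible, giving 28.
The best lattice point is (0,5), giving 35.

35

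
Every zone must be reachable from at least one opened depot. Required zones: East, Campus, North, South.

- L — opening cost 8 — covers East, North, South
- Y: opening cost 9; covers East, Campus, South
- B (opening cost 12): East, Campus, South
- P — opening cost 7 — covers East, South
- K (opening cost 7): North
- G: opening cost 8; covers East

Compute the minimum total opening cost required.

16

The greedy cost-per-new-zone heuristic would pick L and Y for 17, but a cheaper cover exists.
Choose Y and K: together they cover East, Campus, North, South — every zone.
Total opening cost: 9 + 7 = 16.
No cover costs less than 16.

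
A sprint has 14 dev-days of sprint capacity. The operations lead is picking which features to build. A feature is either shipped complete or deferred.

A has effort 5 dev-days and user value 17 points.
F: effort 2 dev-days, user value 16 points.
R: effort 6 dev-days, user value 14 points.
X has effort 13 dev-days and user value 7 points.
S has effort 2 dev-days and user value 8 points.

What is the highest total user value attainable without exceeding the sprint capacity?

Treat it as a binary knapsack problem.
Allowing fractional choices, the relaxed optimum would be about 52.7, but features are indivisible.
A + R + S: effort 5 + 6 + 2 = 13 ≤ 14, user value 17 + 14 + 8 = 39.
A + F + S: effort 5 + 2 + 2 = 9 ≤ 14, user value 17 + 16 + 8 = 41.
A + F + R: effort 5 + 2 + 6 = 13 ≤ 14, user value 17 + 16 + 14 = 47.
Best is A, F, and R with total user value 47.

47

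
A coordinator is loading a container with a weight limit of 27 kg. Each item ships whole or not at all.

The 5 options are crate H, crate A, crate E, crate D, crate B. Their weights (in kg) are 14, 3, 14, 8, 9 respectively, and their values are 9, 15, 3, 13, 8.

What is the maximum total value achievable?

Allowing fractional choices, the relaxed optimum would be about 40.5, but items are indivisible.
crate H + crate A + crate D: weight 14 + 3 + 8 = 25 ≤ 27, value 9 + 15 + 13 = 37.
crate A + crate D + crate B: weight 3 + 8 + 9 = 20 ≤ 27, value 15 + 13 + 8 = 36.
crate H + crate A + crate B: weight 14 + 3 + 9 = 26 ≤ 27, value 9 + 15 + 8 = 32.
Best is crate H, crate A, and crate D with total value 37.

37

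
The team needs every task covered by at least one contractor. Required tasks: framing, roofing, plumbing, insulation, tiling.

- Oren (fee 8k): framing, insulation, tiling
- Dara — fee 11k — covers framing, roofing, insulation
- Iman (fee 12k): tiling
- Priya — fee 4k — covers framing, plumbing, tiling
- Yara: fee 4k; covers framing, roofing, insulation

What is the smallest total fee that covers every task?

8

Choose Priya and Yara: together they cover framing, roofing, plumbing, insulation, tiling — every task.
Total fee: 4 + 4 = 8.
No cover costs less than 8.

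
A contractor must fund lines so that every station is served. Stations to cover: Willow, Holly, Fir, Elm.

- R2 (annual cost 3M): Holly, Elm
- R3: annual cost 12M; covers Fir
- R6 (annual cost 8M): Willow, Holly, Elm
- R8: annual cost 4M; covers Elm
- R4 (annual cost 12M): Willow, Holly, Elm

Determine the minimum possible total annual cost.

20

This is an integer covering problem.
The greedy cost-per-new-station heuristic would pick R2, R6, and R3 for 23, but a cheaper cover exists.
Choose R3 and R6: together they cover Willow, Holly, Fir, Elm — every station.
Total annual cost: 12 + 8 = 20.
No cover costs less than 20.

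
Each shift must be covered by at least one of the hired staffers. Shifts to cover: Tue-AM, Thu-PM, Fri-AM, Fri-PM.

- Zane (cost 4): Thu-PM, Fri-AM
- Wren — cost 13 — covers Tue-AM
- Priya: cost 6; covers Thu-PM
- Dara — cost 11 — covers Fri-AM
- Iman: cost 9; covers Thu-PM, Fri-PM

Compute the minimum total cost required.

26

Choose Zane, Wren, and Iman: together they cover Tue-AM, Thu-PM, Fri-AM, Fri-PM — every shift.
Total cost: 4 + 13 + 9 = 26.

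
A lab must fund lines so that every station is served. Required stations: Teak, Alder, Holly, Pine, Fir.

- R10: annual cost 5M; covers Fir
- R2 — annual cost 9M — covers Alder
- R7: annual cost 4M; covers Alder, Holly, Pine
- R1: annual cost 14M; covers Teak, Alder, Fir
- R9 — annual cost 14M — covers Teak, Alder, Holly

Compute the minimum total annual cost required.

This is a weighted set-cover instance.
The greedy cost-per-new-station heuristic would pick R7, R10, and R1 for 23, but a cheaper cover exists.
Choose R7 and R1: together they cover Teak, Alder, Holly, Pine, Fir — every station.
Total annual cost: 4 + 14 = 18.
No cover costs less than 18.

18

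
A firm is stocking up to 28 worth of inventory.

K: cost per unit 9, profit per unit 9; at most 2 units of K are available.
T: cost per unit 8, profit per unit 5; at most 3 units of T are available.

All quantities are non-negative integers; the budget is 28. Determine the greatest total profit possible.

Take 2×K and 1×T: cost 26 ≤ 28, profit 2·9 + 1·5 = 23.
K has the best ratio (9/9) and is taken to its limit of 2; remaining capacity is filled optimally with the others.

23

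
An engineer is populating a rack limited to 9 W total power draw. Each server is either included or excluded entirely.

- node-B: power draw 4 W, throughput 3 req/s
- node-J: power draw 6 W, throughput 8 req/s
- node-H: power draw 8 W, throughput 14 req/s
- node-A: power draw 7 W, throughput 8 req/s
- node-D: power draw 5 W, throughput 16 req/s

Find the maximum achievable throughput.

Allowing fractional choices, the relaxed optimum would be about 23.0, but servers are indivisible.
node-D: power draw 5 ≤ 9, throughput 16.
node-B + node-D: power draw 4 + 5 = 9 ≤ 9, throughput 3 + 16 = 19.
Best is node-B and node-D with total throughput 19.

19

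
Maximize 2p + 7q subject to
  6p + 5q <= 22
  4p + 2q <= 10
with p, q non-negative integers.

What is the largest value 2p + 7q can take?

28

The continuous relaxation peaks at (0, 4.4) with value 30.80; rounding to a feasible lattice point costs some objective.
(p,q)=(0,4): 6·0+5·4=20≤22, 4·0+2·4=8≤10, objective 28.
(p,q)=(1,3): 6·1+5·3=21≤22, 4·1+2·3=10≤10, objective 23.
(p,q)=(0,3): 6·0+5·3=15≤22, 4·0+2·3=6≤10, objective 21.
Maximum is 28 at (p,q)=(0,4).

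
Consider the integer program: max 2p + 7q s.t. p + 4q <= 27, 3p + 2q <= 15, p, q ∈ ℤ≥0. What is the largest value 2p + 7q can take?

44

(p,q)=(1,6): 1·1+4·6=25≤27, 3·1+2·6=15≤15, objective 44.
(p,q)=(0,6): 1·0+4·6=24≤27, 3·0+2·6=12≤15, objective 42.
(p,q)=(1,5): 1·1+4·5=21≤27, 3·1+2·5=13≤15, objective 37.
(p,q)=(0,5): 1·0+4·5=20≤27, 3·0+2·5=10≤15, objective 35.
The best lattice point is (1,6), giving 44.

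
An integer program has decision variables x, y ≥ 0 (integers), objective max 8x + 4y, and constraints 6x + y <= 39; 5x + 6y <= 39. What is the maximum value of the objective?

52

Relaxing integrality, the LP optimum is 55.35 at (x,y) = (6.29, 1.26), which is not an integer point.
(x,y)=(6,1) is feasible, giving 52.
(x,y)=(6,0) is feasible, giving 48.
No feasible integer point exceeds 52.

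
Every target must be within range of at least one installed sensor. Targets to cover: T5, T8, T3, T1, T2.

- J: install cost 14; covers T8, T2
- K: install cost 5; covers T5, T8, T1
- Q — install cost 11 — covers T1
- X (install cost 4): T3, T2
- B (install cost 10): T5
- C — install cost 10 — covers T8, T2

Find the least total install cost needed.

Choose K and X: together they cover T5, T8, T3, T1, T2 — every target.
Total install cost: 5 + 4 = 9.
No cover costs less than 9.

9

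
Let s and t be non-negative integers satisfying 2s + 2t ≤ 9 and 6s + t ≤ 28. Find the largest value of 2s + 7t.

28

Relaxing integrality, the LP optimum is 31.50 at (s,t) = (0, 4.5), which is not an integer point.
(s,t)=(0,4): 2·0+2·4=8≤9, 6·0+1·4=4≤28, objective 28.
(s,t)=(1,3): 2·1+2·3=8≤9, 6·1+1·3=9≤28, objective 23.
(s,t)=(0,3): 2·0+2·3=6≤9, 6·0+1·3=3≤28, objective 21.
No feasible integer point exceeds 28.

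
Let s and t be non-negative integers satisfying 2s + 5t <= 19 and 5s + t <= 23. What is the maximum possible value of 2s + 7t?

(s,t)=(2,3) is feasible, giving 25.
(s,t)=(1,3) is feasible, giving 23.
Maximum is 25 at (s,t)=(2,3).

25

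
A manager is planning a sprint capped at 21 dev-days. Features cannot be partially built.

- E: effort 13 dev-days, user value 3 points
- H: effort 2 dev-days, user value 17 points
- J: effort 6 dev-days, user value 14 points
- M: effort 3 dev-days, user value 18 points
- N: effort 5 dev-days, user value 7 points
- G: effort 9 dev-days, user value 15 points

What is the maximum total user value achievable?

64

Take H, J, M, and G: effort 2 + 6 + 3 + 9 = 20 ≤ 21, user value 17 + 14 + 18 + 15 = 64.
No other feasible combination does better.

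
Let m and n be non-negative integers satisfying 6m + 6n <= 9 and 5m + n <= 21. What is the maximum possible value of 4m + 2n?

4

Relaxing integrality, the LP optimum is 6.00 at (m,n) = (1.5, 0), which is not an integer point.
(m,n)=(1,0): 6·1+6·0=6≤9, 5·1+1·0=5≤21, objective 4.
(m,n)=(0,1): 6·0+6·1=6≤9, 5·0+1·1=1≤21, objective 2.
(m,n)=(0,0): 6·0+6·0=0≤9, 5·0+1·0=0≤21, objective 0.
The best lattice point is (1,0), giving 4.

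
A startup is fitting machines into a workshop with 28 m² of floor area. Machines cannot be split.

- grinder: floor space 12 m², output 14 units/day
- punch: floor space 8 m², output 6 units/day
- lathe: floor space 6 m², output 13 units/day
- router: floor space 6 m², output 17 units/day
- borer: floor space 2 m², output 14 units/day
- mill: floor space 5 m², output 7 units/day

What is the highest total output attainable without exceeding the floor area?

Take grinder, lathe, router, and borer: floor space 12 + 6 + 6 + 2 = 26 ≤ 28, output 14 + 13 + 17 + 14 = 58.
No other feasible combination does better.

58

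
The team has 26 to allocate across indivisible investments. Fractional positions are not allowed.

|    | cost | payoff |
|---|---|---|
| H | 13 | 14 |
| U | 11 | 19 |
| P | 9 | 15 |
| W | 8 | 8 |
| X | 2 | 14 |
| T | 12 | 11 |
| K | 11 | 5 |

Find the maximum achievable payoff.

48

Allowing fractional choices, the relaxed optimum would be about 52.3, but investments are indivisible.
U + P + X: cost 11 + 9 + 2 = 22 ≤ 26, payoff 19 + 15 + 14 = 48.
U + X + T: cost 11 + 2 + 12 = 25 ≤ 26, payoff 19 + 14 + 11 = 44.
H + U + X: cost 13 + 11 + 2 = 26 ≤ 26, payoff 14 + 19 + 14 = 47.
Best is U, P, and X with total payoff 48.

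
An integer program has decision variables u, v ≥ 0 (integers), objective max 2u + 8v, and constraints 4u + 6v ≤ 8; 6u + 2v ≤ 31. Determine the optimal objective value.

The continuous relaxation peaks at (0, 1.33) with value 10.67; rounding to a feasible lattice point costs some objective.
(u,v)=(0,1): 4·0+6·1=6≤8, 6·0+2·1=2≤31, objective 8.
(u,v)=(1,0): 4·1+6·0=4≤8, 6·1+2·0=6≤31, objective 2.
(u,v)=(0,0): 4·0+6·0=0≤8, 6·0+2·0=0≤31, objective 0.
The best lattice point is (0,1), giving 8.

8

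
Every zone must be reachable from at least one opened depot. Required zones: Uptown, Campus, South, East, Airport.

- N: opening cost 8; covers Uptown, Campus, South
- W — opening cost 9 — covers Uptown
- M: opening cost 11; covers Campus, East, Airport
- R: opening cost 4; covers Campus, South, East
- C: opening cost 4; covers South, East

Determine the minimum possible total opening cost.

19

The greedy cost-per-new-zone heuristic would pick R, N, and M for 23, but a cheaper cover exists.
Choose N and M: together they cover Uptown, Campus, South, East, Airport — every zone.
Total opening cost: 8 + 11 = 19.
No cover costs less than 19.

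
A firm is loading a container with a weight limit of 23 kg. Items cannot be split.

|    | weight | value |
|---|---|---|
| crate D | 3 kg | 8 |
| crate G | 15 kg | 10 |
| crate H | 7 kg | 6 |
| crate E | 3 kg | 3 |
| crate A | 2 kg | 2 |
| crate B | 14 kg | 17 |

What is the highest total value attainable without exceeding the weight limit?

30

crate D + crate E + crate A + crate B: weight 3 + 3 + 2 + 14 = 22 ≤ 23, value 8 + 3 + 2 + 17 = 30.
crate D + crate E + crate B: weight 3 + 3 + 14 = 20 ≤ 23, value 8 + 3 + 17 = 28.
Best is crate D, crate E, crate A, and crate B with total value 30.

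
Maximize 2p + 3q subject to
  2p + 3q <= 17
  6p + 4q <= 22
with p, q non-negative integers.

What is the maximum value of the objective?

15

(p,q)=(0,5) is feasible, giving 15.
(p,q)=(1,4) is feasible, giving 14.
The best lattice point is (0,5), giving 15.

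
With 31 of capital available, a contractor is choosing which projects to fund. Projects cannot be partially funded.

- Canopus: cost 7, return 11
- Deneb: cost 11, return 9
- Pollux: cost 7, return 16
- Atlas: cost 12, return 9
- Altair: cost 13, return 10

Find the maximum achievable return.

This is a 0-1 knapsack instance.
Canopus + Deneb + Pollux: cost 7 + 11 + 7 = 25 ≤ 31, return 11 + 9 + 16 = 36.
Canopus + Pollux + Atlas: cost 7 + 7 + 12 = 26 ≤ 31, return 11 + 16 + 9 = 36.
Canopus + Pollux + Altair: cost 7 + 7 + 13 = 27 ≤ 31, return 11 + 16 + 10 = 37.
Best is Canopus, Pollux, and Altair with total return 37.

37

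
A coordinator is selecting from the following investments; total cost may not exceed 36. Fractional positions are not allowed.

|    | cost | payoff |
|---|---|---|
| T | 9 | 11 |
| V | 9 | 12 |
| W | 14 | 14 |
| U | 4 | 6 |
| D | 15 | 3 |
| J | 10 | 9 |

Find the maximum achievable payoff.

43

Take T, V, W, and U: cost 9 + 9 + 14 + 4 = 36 ≤ 36, payoff 11 + 12 + 14 + 6 = 43.
No other feasible combination does better.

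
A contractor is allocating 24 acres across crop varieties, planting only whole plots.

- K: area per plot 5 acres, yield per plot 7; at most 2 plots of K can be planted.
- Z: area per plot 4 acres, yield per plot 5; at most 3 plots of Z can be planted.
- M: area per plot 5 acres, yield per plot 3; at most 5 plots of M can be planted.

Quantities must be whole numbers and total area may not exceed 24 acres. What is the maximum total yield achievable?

K has the best ratio (7/5); taking only K gives at most 2×7 = 14 (stopped by the supply cap of 2).
Mixing does better — 2×K and 3×Z: area 22 ≤ 24, yield 2·7 + 3·5 = 29.

29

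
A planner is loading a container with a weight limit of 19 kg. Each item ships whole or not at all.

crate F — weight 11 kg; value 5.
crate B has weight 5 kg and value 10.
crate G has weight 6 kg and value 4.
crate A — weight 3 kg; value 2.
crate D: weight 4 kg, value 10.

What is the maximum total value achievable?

26

This is a 0-1 knapsack instance.
crate B + crate G + crate A + crate D: weight 5 + 6 + 3 + 4 = 18 ≤ 19, value 10 + 4 + 2 + 10 = 26.
crate B + crate A + crate D: weight 5 + 3 + 4 = 12 ≤ 19, value 10 + 2 + 10 = 22.
crate B + crate G + crate D: weight 5 + 6 + 4 = 15 ≤ 19, value 10 + 4 + 10 = 24.
Best is crate B, crate G, crate A, and crate D with total value 26.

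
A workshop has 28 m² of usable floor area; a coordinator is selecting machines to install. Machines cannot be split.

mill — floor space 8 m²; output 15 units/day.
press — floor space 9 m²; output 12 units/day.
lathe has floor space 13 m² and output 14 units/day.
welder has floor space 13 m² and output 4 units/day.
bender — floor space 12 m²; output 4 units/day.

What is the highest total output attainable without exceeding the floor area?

29

Take mill and lathe: floor space 8 + 13 = 21 ≤ 28, output 15 + 14 = 29.
No other feasible combination does better.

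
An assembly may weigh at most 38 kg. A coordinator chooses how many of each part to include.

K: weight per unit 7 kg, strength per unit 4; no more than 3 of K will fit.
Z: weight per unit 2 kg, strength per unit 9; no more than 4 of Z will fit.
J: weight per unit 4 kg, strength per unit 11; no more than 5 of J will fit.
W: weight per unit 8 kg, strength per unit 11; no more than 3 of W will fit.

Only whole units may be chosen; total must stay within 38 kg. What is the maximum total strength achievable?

102

Z has the best ratio (9/2); taking only Z gives at most 4×9 = 36 (stopped by the supply cap of 4).
Mixing does better — 4×Z, 5×J, and 1×W: weight 36 ≤ 38, strength 4·9 + 5·11 + 1·11 = 102.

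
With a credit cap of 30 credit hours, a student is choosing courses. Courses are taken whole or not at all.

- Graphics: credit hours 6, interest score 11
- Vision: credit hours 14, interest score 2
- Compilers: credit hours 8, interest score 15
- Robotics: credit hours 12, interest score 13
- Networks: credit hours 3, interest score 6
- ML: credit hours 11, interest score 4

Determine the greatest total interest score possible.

Allowing fractional choices, the relaxed optimum would be about 45.4, but courses are indivisible.
Graphics + Compilers + Robotics + Networks: credit hours 6 + 8 + 12 + 3 = 29 ≤ 30, interest score 11 + 15 + 13 + 6 = 45.
Graphics + Compilers + Robotics: credit hours 6 + 8 + 12 = 26 ≤ 30, interest score 11 + 15 + 13 = 39.
Best is Graphics, Compilers, Robotics, and Networks with total interest score 45.

45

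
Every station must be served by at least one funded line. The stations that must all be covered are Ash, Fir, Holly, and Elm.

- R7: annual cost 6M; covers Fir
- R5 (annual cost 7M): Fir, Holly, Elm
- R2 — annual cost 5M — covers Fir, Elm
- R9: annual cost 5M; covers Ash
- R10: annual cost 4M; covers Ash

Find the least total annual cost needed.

Choose R5 and R10: together they cover Ash, Fir, Holly, Elm — every station.
Total annual cost: 7 + 4 = 11.
No cover costs less than 11.

11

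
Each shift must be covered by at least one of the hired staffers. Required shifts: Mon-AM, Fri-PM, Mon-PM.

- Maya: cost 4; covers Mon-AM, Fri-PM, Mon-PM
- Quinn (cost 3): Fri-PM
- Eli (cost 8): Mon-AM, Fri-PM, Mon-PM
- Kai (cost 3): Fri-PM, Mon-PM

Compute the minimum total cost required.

This is a weighted set-cover instance.
Maya alone covers Mon-AM, Fri-PM, Mon-PM — every shift.
Total cost: 4.
No cover costs less than 4.

4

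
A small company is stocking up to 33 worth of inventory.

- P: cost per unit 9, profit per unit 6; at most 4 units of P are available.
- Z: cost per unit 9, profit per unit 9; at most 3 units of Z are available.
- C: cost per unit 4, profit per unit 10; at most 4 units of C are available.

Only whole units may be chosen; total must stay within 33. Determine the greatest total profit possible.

49

2×Z and 3×C: cost 30 ≤ 33, profit 2·9 + 3·10 = 48.
1×Z and 4×C: cost 25 ≤ 33, profit 1·9 + 4·10 = 49.
Best is 49.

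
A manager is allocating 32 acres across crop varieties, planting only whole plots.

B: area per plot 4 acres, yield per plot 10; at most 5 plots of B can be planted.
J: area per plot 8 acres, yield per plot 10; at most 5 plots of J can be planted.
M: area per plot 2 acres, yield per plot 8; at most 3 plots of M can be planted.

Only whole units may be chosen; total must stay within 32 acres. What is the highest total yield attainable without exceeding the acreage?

This is a bounded integer knapsack.
5×B, 1×J, and 2×M: area 32 ≤ 32, yield 5·10 + 1·10 + 2·8 = 76.
4×B, 1×J, and 3×M: area 30 ≤ 32, yield 4·10 + 1·10 + 3·8 = 74.
Best is 76.

76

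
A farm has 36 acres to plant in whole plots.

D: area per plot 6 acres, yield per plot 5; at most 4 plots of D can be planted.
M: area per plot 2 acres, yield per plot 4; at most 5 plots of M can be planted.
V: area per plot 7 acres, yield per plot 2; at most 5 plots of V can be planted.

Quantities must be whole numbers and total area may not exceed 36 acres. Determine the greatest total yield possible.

Take 4×D and 5×M: area 34 ≤ 36, yield 4·5 + 5·4 = 40.
M has the best ratio (4/2) and is taken to its limit of 5; remaining capacity is filled optimally with the others.

40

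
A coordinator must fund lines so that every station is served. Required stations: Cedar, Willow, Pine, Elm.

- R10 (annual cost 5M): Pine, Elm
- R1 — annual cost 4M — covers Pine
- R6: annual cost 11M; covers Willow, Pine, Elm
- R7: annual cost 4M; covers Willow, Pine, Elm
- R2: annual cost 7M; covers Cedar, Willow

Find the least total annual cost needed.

11

Choose R7 and R2: together they cover Cedar, Willow, Pine, Elm — every station.
Total annual cost: 4 + 7 = 11.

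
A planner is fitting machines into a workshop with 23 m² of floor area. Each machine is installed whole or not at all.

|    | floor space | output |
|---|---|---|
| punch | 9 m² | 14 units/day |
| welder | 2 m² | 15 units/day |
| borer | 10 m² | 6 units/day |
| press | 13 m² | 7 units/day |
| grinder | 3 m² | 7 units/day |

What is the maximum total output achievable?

36

Take punch, welder, and grinder: floor space 9 + 2 + 3 = 14 ≤ 23, output 14 + 15 + 7 = 36.
No other feasible combination does better.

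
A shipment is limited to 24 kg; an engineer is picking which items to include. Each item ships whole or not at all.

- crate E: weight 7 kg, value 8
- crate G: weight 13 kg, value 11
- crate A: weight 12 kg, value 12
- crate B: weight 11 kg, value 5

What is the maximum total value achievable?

20

crate E + crate G: weight 7 + 13 = 20 ≤ 24, value 8 + 11 = 19.
crate E + crate A: weight 7 + 12 = 19 ≤ 24, value 8 + 12 = 20.
Best is crate E and crate A with total value 20.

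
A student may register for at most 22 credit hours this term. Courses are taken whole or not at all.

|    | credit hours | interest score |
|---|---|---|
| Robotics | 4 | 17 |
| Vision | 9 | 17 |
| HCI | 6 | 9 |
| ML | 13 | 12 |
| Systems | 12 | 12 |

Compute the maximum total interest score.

43

Take Robotics, Vision, and HCI: credit hours 4 + 9 + 6 = 19 ≤ 22, interest score 17 + 17 + 9 = 43.
No other feasible combination does better.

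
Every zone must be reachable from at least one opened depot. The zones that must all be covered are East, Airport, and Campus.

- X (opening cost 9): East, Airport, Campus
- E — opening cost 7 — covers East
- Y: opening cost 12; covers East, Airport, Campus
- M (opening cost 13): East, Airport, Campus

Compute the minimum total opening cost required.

This is a weighted set-cover instance.
X alone covers East, Airport, Campus — every zone.
Total opening cost: 9.
No cover costs less than 9.

9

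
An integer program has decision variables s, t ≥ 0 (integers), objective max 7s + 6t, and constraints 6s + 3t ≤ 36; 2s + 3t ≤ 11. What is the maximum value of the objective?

The continuous relaxation peaks at (5.5, 0) with value 38.50; rounding to a feasible lattice point costs some objective.
(s,t)=(5,0): 6·5+3·0=30≤36, 2·5+3·0=10≤11, objective 35.
(s,t)=(4,1): 6·4+3·1=27≤36, 2·4+3·1=11≤11, objective 34.
(s,t)=(4,0): 6·4+3·0=24≤36, 2·4+3·0=8≤11, objective 28.
No feasible integer point exceeds 35.

35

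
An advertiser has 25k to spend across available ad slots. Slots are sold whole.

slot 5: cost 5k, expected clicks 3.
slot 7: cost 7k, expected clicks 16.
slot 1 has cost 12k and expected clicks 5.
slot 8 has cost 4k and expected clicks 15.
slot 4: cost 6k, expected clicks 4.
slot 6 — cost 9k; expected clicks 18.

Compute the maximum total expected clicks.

slot 5 + slot 7 + slot 8 + slot 6: cost 5 + 7 + 4 + 9 = 25 ≤ 25, expected clicks 3 + 16 + 15 + 18 = 52.
slot 7 + slot 8 + slot 6: cost 7 + 4 + 9 = 20 ≤ 25, expected clicks 16 + 15 + 18 = 49.
slot 5 + slot 8 + slot 4 + slot 6: cost 5 + 4 + 6 + 9 = 24 ≤ 25, expected clicks 3 + 15 + 4 + 18 = 40.
Best is slot 5, slot 7, slot 8, and slot 6 with total expected clicks 52.

52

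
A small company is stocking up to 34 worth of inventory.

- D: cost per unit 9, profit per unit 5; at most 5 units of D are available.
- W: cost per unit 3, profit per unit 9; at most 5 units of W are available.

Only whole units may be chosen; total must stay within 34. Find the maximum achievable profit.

55

W has the best ratio (9/3); taking only W gives at most 5×9 = 45 (stopped by the supply cap of 5).
Mixing does better — 2×D and 5×W: cost 33 ≤ 34, profit 2·5 + 5·9 = 55.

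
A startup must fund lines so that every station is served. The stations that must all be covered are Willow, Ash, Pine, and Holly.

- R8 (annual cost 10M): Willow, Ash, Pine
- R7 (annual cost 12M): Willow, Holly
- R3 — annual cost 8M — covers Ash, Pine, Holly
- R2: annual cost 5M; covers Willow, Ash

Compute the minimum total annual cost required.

This is a weighted set-cover instance.
Choose R3 and R2: together they cover Willow, Ash, Pine, Holly — every station.
Total annual cost: 8 + 5 = 13.
No cover costs less than 13.

13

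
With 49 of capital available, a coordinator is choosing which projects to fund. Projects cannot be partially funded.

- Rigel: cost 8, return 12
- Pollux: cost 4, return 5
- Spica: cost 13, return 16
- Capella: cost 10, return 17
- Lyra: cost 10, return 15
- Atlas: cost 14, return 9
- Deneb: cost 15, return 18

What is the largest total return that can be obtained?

67

Allowing fractional choices, the relaxed optimum would be about 69.8, but projects are indivisible.
Spica + Capella + Lyra + Deneb: cost 13 + 10 + 10 + 15 = 48 ≤ 49, return 16 + 17 + 15 + 18 = 66.
Rigel + Pollux + Capella + Lyra + Deneb: cost 8 + 4 + 10 + 10 + 15 = 47 ≤ 49, return 12 + 5 + 17 + 15 + 18 = 67.
Rigel + Pollux + Spica + Capella + Lyra: cost 8 + 4 + 13 + 10 + 10 = 45 ≤ 49, return 12 + 5 + 16 + 17 + 15 = 65.
Best is Rigel, Pollux, Capella, Lyra, and Deneb with total return 67.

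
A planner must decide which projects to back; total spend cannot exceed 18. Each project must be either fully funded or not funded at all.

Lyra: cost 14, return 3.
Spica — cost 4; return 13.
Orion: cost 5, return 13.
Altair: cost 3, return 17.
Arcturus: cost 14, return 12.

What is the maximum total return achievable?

43

Allowing fractional choices, the relaxed optimum would be about 48.1, but projects are indivisible.
Spica + Orion + Altair: cost 4 + 5 + 3 = 12 ≤ 18, return 13 + 13 + 17 = 43.
Orion + Altair: cost 5 + 3 = 8 ≤ 18, return 13 + 17 = 30.
Spica + Altair: cost 4 + 3 = 7 ≤ 18, return 13 + 17 = 30.
Best is Spica, Orion, and Altair with total return 43.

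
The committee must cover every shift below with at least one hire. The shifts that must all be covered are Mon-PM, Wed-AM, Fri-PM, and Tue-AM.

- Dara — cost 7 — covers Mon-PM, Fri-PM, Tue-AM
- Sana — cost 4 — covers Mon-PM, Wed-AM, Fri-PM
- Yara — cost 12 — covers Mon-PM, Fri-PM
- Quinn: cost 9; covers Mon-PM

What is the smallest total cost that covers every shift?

11

Choose Dara and Sana: together they cover Mon-PM, Wed-AM, Fri-PM, Tue-AM — every shift.
Total cost: 7 + 4 = 11.
No cover costs less than 11.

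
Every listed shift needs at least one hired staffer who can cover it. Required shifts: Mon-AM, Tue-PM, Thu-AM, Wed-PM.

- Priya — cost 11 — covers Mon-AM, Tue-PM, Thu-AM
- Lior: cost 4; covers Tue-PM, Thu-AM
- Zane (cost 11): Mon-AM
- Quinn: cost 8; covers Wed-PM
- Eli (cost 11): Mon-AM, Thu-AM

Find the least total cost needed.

This is an integer covering problem.
The greedy cost-per-new-shift heuristic would pick Lior, Quinn, and Priya for 23, but a cheaper cover exists.
Choose Priya and Quinn: together they cover Mon-AM, Tue-PM, Thu-AM, Wed-PM — every shift.
Total cost: 11 + 8 = 19.
No cover costs less than 19.

19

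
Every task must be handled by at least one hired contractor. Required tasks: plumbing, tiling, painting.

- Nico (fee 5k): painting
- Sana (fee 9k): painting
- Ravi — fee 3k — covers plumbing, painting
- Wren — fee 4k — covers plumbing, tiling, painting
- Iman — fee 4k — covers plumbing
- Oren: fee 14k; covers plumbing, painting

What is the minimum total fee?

This is an integer covering problem.
Wren alone covers plumbing, tiling, painting — every task.
Total fee: 4.
No cover costs less than 4.

4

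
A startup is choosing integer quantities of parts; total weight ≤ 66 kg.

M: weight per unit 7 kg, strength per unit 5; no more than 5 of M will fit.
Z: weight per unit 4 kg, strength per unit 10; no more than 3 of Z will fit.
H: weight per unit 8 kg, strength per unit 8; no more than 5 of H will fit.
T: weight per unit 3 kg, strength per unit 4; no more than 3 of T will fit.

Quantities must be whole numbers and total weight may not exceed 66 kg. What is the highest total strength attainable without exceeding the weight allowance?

83

This is a bounded integer knapsack.
Take 1×M, 3×Z, 5×H, and 2×T: weight 65 ≤ 66, strength 1·5 + 3·10 + 5·8 + 2·4 = 83.
Z has the best ratio (10/4) and is taken to its limit of 3; remaining capacity is filled optimally with the others.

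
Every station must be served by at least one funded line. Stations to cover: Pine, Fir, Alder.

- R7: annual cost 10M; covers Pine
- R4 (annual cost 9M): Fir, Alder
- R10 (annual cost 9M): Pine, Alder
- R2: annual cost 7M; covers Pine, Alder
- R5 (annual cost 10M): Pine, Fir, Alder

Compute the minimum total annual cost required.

This is an integer covering problem.
R5 alone covers Pine, Fir, Alder — every station.
Total annual cost: 10.

10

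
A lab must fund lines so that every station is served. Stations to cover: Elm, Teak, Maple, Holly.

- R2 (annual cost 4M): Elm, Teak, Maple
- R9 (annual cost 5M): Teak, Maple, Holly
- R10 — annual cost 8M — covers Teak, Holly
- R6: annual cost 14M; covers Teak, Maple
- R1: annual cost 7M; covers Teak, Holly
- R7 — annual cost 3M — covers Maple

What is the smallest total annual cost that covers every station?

Choose R2 and R9: together they cover Elm, Teak, Maple, Holly — every station.
Total annual cost: 4 + 5 = 9.
No cover costs less than 9.

9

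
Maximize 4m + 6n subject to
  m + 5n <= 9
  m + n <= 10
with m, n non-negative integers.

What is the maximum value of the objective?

(m,n)=(9,0): 1·9+5·0=9≤9, 1·9+1·0=9≤10, objective 36.
(m,n)=(8,0): 1·8+5·0=8≤9, 1·8+1·0=8≤10, objective 32.
No feasible integer point exceeds 36.

36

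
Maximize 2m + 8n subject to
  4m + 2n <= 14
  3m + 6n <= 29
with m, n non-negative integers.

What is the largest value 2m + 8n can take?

(m,n)=(1,4) is feasible, giving 34.
(m,n)=(0,4) is feasible, giving 32.
(m,n)=(2,3) is feasible, giving 28.
Maximum is 34 at (m,n)=(1,4).

34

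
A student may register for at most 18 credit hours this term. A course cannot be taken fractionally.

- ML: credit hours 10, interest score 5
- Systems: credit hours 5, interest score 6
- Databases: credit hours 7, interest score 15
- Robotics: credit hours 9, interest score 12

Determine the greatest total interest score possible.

27

Allowing fractional choices, the relaxed optimum would be about 29.4, but courses are indivisible.
ML + Databases: credit hours 10 + 7 = 17 ≤ 18, interest score 5 + 15 = 20.
Systems + Databases: credit hours 5 + 7 = 12 ≤ 18, interest score 6 + 15 = 21.
Databases + Robotics: credit hours 7 + 9 = 16 ≤ 18, interest score 15 + 12 = 27.
Best is Databases and Robotics with total interest score 27.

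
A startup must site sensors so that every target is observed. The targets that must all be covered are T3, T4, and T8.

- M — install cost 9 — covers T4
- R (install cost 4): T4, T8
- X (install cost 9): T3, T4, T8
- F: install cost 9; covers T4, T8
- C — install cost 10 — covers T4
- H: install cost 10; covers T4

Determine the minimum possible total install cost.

9

X alone covers T3, T4, T8 — every target.
Total install cost: 9.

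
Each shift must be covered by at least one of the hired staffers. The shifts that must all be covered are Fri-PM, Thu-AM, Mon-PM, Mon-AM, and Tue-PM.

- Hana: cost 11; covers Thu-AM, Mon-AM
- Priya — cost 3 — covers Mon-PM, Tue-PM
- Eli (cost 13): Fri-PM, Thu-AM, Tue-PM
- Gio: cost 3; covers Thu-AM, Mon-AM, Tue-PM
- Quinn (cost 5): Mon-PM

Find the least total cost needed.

Choose Priya, Eli, and Gio: together they cover Fri-PM, Thu-AM, Mon-PM, Mon-AM, Tue-PM — every shift.
Total cost: 3 + 13 + 3 = 19.
No cover costs less than 19.

19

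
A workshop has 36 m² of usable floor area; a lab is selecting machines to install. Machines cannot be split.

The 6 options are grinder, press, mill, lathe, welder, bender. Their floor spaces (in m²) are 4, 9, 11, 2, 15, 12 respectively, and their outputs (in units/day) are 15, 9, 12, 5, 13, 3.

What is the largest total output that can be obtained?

Treat it as a binary knapsack problem.
Take grinder, mill, lathe, and welder: floor space 4 + 11 + 2 + 15 = 32 ≤ 36, output 15 + 12 + 5 + 13 = 45.
No other feasible combination does better.

45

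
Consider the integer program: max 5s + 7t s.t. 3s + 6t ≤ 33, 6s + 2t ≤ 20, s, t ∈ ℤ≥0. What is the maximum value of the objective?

(s,t)=(1,5) is feasible, giving 40.
(s,t)=(2,4) is feasible, giving 38.
(s,t)=(0,5) is feasible, giving 35.
(s,t)=(1,4) is feasible, giving 33.
No feasible integer point exceeds 40.

40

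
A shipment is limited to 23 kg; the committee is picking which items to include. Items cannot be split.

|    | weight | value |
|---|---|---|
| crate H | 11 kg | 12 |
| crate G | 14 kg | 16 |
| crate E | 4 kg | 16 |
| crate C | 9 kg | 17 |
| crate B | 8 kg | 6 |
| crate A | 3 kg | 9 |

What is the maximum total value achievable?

42

Allowing fractional choices, the relaxed optimum would be about 50.0, but items are indivisible.
crate E + crate C + crate A: weight 4 + 9 + 3 = 16 ≤ 23, value 16 + 17 + 9 = 42.
crate E + crate C + crate B: weight 4 + 9 + 8 = 21 ≤ 23, value 16 + 17 + 6 = 39.
crate G + crate E + crate A: weight 14 + 4 + 3 = 21 ≤ 23, value 16 + 16 + 9 = 41.
Best is crate E, crate C, and crate A with total value 42.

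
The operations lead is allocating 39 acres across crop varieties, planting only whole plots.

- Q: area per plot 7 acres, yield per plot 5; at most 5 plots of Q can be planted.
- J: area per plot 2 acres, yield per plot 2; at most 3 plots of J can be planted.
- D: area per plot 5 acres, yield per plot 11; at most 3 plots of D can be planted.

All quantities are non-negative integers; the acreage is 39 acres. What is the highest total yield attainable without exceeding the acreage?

50

D has the best ratio (11/5); taking only D gives at most 3×11 = 33 (stopped by the supply cap of 3).
Mixing does better — 3×Q, 1×J, and 3×D: area 38 ≤ 39, yield 3·5 + 1·2 + 3·11 = 50.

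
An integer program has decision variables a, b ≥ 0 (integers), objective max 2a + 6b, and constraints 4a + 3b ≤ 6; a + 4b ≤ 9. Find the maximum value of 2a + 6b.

12

(a,b)=(0,2) is feasible, giving 12.
(a,b)=(0,1) is feasible, giving 6.
The best lattice point is (0,2), giving 12.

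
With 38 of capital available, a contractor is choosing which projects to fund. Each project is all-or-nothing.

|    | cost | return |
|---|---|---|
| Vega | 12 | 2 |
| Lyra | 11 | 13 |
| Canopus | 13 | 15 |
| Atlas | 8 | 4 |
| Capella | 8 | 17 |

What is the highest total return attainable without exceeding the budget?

45

Allowing fractional choices, the relaxed optimum would be about 48.0, but projects are indivisible.
Lyra + Atlas + Capella: cost 11 + 8 + 8 = 27 ≤ 38, return 13 + 4 + 17 = 34.
Canopus + Atlas + Capella: cost 13 + 8 + 8 = 29 ≤ 38, return 15 + 4 + 17 = 36.
Lyra + Canopus + Capella: cost 11 + 13 + 8 = 32 ≤ 38, return 13 + 15 + 17 = 45.
Best is Lyra, Canopus, and Capella with total return 45.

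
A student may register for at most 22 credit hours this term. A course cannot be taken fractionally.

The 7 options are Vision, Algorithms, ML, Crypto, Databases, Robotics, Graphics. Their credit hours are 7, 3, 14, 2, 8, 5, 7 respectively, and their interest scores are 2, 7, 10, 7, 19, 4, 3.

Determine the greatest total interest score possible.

Allowing fractional choices, the relaxed optimum would be about 39.9, but courses are indivisible.
Algorithms + Crypto + Databases + Robotics: credit hours 3 + 2 + 8 + 5 = 18 ≤ 22, interest score 7 + 7 + 19 + 4 = 37.
Algorithms + Crypto + Databases + Graphics: credit hours 3 + 2 + 8 + 7 = 20 ≤ 22, interest score 7 + 7 + 19 + 3 = 36.
Best is Algorithms, Crypto, Databases, and Robotics with total interest score 37.

37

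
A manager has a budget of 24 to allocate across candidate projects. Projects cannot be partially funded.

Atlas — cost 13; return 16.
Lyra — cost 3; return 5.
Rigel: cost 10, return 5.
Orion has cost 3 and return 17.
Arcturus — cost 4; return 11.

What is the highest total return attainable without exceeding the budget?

Allowing fractional choices, the relaxed optimum would be about 49.5, but projects are indivisible.
Atlas + Orion + Arcturus: cost 13 + 3 + 4 = 20 ≤ 24, return 16 + 17 + 11 = 44.
Atlas + Lyra + Orion: cost 13 + 3 + 3 = 19 ≤ 24, return 16 + 5 + 17 = 38.
Atlas + Lyra + Orion + Arcturus: cost 13 + 3 + 3 + 4 = 23 ≤ 24, return 16 + 5 + 17 + 11 = 49.
Best is Atlas, Lyra, Orion, and Arcturus with total return 49.

49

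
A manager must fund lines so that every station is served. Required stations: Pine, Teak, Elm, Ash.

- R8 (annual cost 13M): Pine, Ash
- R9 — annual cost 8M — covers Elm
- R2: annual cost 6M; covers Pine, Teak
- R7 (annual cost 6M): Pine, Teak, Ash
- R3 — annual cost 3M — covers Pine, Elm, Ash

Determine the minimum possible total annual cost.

9

This is an integer covering problem.
Choose R2 and R3: together they cover Pine, Teak, Elm, Ash — every station.
Total annual cost: 6 + 3 = 9.
No cover costs less than 9.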